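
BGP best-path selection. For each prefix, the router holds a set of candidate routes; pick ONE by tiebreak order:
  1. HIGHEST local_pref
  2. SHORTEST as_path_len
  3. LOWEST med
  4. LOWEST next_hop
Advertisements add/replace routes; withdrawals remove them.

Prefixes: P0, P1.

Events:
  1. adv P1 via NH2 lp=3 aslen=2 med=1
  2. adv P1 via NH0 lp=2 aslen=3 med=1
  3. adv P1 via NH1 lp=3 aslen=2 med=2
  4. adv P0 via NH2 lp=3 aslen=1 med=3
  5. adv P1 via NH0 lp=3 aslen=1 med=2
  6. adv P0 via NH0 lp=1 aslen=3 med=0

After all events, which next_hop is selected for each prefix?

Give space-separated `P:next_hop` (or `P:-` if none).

Answer: P0:NH2 P1:NH0

Derivation:
Op 1: best P0=- P1=NH2
Op 2: best P0=- P1=NH2
Op 3: best P0=- P1=NH2
Op 4: best P0=NH2 P1=NH2
Op 5: best P0=NH2 P1=NH0
Op 6: best P0=NH2 P1=NH0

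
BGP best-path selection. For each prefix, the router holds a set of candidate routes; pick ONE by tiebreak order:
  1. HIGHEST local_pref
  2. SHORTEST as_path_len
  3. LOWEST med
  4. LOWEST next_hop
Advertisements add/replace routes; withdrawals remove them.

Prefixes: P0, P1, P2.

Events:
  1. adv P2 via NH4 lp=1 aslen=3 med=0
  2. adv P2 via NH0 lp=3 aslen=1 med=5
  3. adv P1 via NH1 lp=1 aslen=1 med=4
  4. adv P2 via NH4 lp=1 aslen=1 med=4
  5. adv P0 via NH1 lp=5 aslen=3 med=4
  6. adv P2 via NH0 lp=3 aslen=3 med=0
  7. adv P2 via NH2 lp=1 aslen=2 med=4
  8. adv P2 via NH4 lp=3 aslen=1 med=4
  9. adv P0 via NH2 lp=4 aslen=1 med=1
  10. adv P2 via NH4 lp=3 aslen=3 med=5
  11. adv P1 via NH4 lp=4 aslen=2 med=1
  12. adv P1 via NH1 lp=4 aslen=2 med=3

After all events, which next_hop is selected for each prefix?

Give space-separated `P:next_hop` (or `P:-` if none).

Answer: P0:NH1 P1:NH4 P2:NH0

Derivation:
Op 1: best P0=- P1=- P2=NH4
Op 2: best P0=- P1=- P2=NH0
Op 3: best P0=- P1=NH1 P2=NH0
Op 4: best P0=- P1=NH1 P2=NH0
Op 5: best P0=NH1 P1=NH1 P2=NH0
Op 6: best P0=NH1 P1=NH1 P2=NH0
Op 7: best P0=NH1 P1=NH1 P2=NH0
Op 8: best P0=NH1 P1=NH1 P2=NH4
Op 9: best P0=NH1 P1=NH1 P2=NH4
Op 10: best P0=NH1 P1=NH1 P2=NH0
Op 11: best P0=NH1 P1=NH4 P2=NH0
Op 12: best P0=NH1 P1=NH4 P2=NH0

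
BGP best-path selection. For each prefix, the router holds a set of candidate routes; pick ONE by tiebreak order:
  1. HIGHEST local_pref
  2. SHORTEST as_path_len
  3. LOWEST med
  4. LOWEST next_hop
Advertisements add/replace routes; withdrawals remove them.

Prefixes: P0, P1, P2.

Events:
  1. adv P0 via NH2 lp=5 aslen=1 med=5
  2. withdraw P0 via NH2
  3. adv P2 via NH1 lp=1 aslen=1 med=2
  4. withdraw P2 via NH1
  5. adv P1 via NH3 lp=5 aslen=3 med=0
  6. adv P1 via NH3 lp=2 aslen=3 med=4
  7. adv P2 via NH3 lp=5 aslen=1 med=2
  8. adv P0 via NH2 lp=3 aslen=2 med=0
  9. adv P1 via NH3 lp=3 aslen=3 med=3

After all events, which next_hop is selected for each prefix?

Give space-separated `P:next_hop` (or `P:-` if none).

Op 1: best P0=NH2 P1=- P2=-
Op 2: best P0=- P1=- P2=-
Op 3: best P0=- P1=- P2=NH1
Op 4: best P0=- P1=- P2=-
Op 5: best P0=- P1=NH3 P2=-
Op 6: best P0=- P1=NH3 P2=-
Op 7: best P0=- P1=NH3 P2=NH3
Op 8: best P0=NH2 P1=NH3 P2=NH3
Op 9: best P0=NH2 P1=NH3 P2=NH3

Answer: P0:NH2 P1:NH3 P2:NH3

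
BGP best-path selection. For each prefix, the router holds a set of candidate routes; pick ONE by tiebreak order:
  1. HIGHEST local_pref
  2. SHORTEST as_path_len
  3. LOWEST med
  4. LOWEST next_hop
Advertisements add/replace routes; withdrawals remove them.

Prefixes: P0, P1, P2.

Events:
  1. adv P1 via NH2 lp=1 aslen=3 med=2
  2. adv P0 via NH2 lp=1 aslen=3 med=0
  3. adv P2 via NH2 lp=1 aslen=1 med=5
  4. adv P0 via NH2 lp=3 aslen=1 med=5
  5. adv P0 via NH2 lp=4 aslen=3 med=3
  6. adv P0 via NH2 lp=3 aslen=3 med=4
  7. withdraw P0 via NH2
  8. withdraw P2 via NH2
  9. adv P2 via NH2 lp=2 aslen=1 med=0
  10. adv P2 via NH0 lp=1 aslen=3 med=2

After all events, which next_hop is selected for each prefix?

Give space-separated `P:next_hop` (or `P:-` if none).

Answer: P0:- P1:NH2 P2:NH2

Derivation:
Op 1: best P0=- P1=NH2 P2=-
Op 2: best P0=NH2 P1=NH2 P2=-
Op 3: best P0=NH2 P1=NH2 P2=NH2
Op 4: best P0=NH2 P1=NH2 P2=NH2
Op 5: best P0=NH2 P1=NH2 P2=NH2
Op 6: best P0=NH2 P1=NH2 P2=NH2
Op 7: best P0=- P1=NH2 P2=NH2
Op 8: best P0=- P1=NH2 P2=-
Op 9: best P0=- P1=NH2 P2=NH2
Op 10: best P0=- P1=NH2 P2=NH2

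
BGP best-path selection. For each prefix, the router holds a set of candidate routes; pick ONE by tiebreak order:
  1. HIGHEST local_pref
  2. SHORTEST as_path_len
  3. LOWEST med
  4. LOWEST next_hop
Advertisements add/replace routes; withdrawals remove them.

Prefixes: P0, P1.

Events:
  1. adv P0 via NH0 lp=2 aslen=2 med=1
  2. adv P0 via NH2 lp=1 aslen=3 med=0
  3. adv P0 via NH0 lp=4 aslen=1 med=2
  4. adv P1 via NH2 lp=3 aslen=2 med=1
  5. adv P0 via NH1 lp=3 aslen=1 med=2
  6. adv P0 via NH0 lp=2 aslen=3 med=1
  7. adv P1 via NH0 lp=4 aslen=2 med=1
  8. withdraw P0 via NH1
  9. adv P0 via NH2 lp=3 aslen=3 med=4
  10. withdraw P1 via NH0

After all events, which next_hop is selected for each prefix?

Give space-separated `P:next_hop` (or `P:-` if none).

Op 1: best P0=NH0 P1=-
Op 2: best P0=NH0 P1=-
Op 3: best P0=NH0 P1=-
Op 4: best P0=NH0 P1=NH2
Op 5: best P0=NH0 P1=NH2
Op 6: best P0=NH1 P1=NH2
Op 7: best P0=NH1 P1=NH0
Op 8: best P0=NH0 P1=NH0
Op 9: best P0=NH2 P1=NH0
Op 10: best P0=NH2 P1=NH2

Answer: P0:NH2 P1:NH2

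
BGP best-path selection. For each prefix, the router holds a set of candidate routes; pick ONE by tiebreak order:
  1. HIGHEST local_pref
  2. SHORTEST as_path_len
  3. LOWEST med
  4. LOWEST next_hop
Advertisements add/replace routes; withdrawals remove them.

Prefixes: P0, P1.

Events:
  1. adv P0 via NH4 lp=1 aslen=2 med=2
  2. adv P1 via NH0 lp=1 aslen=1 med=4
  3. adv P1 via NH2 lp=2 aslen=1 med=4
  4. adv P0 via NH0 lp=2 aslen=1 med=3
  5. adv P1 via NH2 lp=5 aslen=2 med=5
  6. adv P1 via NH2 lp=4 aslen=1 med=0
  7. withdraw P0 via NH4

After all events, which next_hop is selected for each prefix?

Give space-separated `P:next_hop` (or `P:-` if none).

Answer: P0:NH0 P1:NH2

Derivation:
Op 1: best P0=NH4 P1=-
Op 2: best P0=NH4 P1=NH0
Op 3: best P0=NH4 P1=NH2
Op 4: best P0=NH0 P1=NH2
Op 5: best P0=NH0 P1=NH2
Op 6: best P0=NH0 P1=NH2
Op 7: best P0=NH0 P1=NH2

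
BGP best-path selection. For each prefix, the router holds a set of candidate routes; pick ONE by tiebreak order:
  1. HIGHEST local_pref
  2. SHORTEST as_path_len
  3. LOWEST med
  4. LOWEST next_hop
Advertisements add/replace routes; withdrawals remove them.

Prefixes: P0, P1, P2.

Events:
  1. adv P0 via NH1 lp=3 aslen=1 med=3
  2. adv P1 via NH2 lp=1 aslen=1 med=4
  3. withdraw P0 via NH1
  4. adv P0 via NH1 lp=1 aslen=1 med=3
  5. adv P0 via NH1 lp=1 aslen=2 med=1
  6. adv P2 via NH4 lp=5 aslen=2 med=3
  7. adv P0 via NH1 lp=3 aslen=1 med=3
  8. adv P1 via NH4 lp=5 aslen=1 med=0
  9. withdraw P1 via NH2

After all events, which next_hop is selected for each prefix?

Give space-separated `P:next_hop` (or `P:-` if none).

Op 1: best P0=NH1 P1=- P2=-
Op 2: best P0=NH1 P1=NH2 P2=-
Op 3: best P0=- P1=NH2 P2=-
Op 4: best P0=NH1 P1=NH2 P2=-
Op 5: best P0=NH1 P1=NH2 P2=-
Op 6: best P0=NH1 P1=NH2 P2=NH4
Op 7: best P0=NH1 P1=NH2 P2=NH4
Op 8: best P0=NH1 P1=NH4 P2=NH4
Op 9: best P0=NH1 P1=NH4 P2=NH4

Answer: P0:NH1 P1:NH4 P2:NH4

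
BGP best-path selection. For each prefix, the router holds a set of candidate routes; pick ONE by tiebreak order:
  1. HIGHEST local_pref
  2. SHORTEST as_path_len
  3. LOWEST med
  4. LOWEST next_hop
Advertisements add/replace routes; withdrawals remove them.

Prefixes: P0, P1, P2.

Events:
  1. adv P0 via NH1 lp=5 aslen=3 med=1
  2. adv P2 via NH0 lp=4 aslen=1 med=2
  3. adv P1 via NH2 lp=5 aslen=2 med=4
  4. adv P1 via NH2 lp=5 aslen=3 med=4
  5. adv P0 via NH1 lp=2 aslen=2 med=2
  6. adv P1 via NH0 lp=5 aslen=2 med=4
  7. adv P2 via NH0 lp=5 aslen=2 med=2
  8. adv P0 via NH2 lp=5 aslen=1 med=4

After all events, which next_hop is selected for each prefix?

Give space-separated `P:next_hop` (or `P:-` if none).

Answer: P0:NH2 P1:NH0 P2:NH0

Derivation:
Op 1: best P0=NH1 P1=- P2=-
Op 2: best P0=NH1 P1=- P2=NH0
Op 3: best P0=NH1 P1=NH2 P2=NH0
Op 4: best P0=NH1 P1=NH2 P2=NH0
Op 5: best P0=NH1 P1=NH2 P2=NH0
Op 6: best P0=NH1 P1=NH0 P2=NH0
Op 7: best P0=NH1 P1=NH0 P2=NH0
Op 8: best P0=NH2 P1=NH0 P2=NH0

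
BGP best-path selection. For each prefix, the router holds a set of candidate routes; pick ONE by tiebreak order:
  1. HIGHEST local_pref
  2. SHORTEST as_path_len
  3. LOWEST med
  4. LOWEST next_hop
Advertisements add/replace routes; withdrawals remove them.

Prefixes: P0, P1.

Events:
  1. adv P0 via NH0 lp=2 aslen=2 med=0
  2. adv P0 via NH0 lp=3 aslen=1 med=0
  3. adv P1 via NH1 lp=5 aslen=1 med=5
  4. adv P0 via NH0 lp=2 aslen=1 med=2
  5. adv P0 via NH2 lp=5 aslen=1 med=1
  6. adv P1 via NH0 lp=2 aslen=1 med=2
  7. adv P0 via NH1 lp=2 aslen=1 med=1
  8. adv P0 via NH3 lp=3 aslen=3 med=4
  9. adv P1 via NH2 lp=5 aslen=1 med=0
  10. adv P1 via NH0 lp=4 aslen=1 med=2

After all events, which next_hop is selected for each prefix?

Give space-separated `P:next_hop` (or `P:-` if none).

Op 1: best P0=NH0 P1=-
Op 2: best P0=NH0 P1=-
Op 3: best P0=NH0 P1=NH1
Op 4: best P0=NH0 P1=NH1
Op 5: best P0=NH2 P1=NH1
Op 6: best P0=NH2 P1=NH1
Op 7: best P0=NH2 P1=NH1
Op 8: best P0=NH2 P1=NH1
Op 9: best P0=NH2 P1=NH2
Op 10: best P0=NH2 P1=NH2

Answer: P0:NH2 P1:NH2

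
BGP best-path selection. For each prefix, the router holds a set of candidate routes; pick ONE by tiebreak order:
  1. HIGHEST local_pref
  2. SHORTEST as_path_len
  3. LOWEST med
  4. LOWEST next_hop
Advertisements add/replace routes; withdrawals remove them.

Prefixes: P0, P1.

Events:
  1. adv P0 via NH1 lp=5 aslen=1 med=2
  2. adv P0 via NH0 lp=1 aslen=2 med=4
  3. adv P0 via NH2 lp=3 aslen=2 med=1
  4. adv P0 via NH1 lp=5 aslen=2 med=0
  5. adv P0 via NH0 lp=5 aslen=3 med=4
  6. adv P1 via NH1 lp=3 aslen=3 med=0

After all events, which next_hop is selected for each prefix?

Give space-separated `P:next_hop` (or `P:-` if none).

Op 1: best P0=NH1 P1=-
Op 2: best P0=NH1 P1=-
Op 3: best P0=NH1 P1=-
Op 4: best P0=NH1 P1=-
Op 5: best P0=NH1 P1=-
Op 6: best P0=NH1 P1=NH1

Answer: P0:NH1 P1:NH1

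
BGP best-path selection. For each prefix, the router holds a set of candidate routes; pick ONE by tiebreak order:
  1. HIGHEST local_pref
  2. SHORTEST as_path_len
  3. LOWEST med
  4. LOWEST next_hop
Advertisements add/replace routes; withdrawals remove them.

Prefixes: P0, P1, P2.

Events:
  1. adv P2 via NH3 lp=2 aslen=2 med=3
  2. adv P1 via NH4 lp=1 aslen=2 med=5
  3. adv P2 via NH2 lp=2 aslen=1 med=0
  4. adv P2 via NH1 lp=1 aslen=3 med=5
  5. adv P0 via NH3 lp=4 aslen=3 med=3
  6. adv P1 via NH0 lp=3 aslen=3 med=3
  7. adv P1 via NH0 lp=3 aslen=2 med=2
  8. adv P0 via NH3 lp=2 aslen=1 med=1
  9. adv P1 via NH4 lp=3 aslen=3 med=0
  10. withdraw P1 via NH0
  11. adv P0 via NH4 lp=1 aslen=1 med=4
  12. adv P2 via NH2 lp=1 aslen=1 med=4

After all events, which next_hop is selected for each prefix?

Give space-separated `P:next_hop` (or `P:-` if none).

Answer: P0:NH3 P1:NH4 P2:NH3

Derivation:
Op 1: best P0=- P1=- P2=NH3
Op 2: best P0=- P1=NH4 P2=NH3
Op 3: best P0=- P1=NH4 P2=NH2
Op 4: best P0=- P1=NH4 P2=NH2
Op 5: best P0=NH3 P1=NH4 P2=NH2
Op 6: best P0=NH3 P1=NH0 P2=NH2
Op 7: best P0=NH3 P1=NH0 P2=NH2
Op 8: best P0=NH3 P1=NH0 P2=NH2
Op 9: best P0=NH3 P1=NH0 P2=NH2
Op 10: best P0=NH3 P1=NH4 P2=NH2
Op 11: best P0=NH3 P1=NH4 P2=NH2
Op 12: best P0=NH3 P1=NH4 P2=NH3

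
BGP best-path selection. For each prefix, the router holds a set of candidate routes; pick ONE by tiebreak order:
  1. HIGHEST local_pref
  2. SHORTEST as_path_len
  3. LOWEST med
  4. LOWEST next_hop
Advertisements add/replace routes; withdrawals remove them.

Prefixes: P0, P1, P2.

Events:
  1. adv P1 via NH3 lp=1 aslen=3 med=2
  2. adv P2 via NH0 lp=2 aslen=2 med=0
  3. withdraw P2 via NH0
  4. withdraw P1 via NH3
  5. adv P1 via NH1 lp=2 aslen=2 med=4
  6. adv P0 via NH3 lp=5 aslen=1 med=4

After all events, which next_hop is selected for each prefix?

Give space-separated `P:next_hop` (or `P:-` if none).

Answer: P0:NH3 P1:NH1 P2:-

Derivation:
Op 1: best P0=- P1=NH3 P2=-
Op 2: best P0=- P1=NH3 P2=NH0
Op 3: best P0=- P1=NH3 P2=-
Op 4: best P0=- P1=- P2=-
Op 5: best P0=- P1=NH1 P2=-
Op 6: best P0=NH3 P1=NH1 P2=-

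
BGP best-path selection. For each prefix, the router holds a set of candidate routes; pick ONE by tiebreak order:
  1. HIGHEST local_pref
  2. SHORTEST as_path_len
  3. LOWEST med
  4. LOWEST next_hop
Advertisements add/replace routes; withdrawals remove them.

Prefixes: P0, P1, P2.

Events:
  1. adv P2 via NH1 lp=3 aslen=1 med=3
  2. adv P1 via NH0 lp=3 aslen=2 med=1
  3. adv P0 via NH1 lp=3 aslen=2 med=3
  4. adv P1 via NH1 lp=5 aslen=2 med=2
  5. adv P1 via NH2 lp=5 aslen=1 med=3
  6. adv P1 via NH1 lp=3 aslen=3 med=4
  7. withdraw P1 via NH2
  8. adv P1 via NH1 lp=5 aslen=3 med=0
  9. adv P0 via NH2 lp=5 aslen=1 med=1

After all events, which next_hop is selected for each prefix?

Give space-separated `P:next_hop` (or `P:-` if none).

Op 1: best P0=- P1=- P2=NH1
Op 2: best P0=- P1=NH0 P2=NH1
Op 3: best P0=NH1 P1=NH0 P2=NH1
Op 4: best P0=NH1 P1=NH1 P2=NH1
Op 5: best P0=NH1 P1=NH2 P2=NH1
Op 6: best P0=NH1 P1=NH2 P2=NH1
Op 7: best P0=NH1 P1=NH0 P2=NH1
Op 8: best P0=NH1 P1=NH1 P2=NH1
Op 9: best P0=NH2 P1=NH1 P2=NH1

Answer: P0:NH2 P1:NH1 P2:NH1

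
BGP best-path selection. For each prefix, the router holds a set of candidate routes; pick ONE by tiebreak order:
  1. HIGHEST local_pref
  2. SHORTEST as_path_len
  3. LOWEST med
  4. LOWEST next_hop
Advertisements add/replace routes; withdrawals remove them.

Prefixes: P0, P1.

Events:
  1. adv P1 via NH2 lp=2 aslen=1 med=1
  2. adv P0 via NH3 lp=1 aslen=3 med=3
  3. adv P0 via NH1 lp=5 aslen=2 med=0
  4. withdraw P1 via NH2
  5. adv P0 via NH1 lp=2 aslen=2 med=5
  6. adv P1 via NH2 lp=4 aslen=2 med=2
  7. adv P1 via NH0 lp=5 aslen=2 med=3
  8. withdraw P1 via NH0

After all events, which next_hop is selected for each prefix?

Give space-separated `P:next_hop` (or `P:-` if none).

Answer: P0:NH1 P1:NH2

Derivation:
Op 1: best P0=- P1=NH2
Op 2: best P0=NH3 P1=NH2
Op 3: best P0=NH1 P1=NH2
Op 4: best P0=NH1 P1=-
Op 5: best P0=NH1 P1=-
Op 6: best P0=NH1 P1=NH2
Op 7: best P0=NH1 P1=NH0
Op 8: best P0=NH1 P1=NH2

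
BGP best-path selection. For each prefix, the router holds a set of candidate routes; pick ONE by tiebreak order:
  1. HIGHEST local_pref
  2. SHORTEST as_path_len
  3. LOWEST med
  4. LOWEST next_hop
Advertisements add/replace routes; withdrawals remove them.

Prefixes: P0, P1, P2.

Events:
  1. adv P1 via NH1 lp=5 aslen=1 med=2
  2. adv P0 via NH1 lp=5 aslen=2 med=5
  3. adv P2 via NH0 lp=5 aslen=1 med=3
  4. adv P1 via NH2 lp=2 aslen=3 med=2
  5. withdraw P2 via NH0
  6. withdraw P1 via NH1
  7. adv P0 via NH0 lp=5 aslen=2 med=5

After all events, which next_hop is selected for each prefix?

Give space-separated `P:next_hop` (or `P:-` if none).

Answer: P0:NH0 P1:NH2 P2:-

Derivation:
Op 1: best P0=- P1=NH1 P2=-
Op 2: best P0=NH1 P1=NH1 P2=-
Op 3: best P0=NH1 P1=NH1 P2=NH0
Op 4: best P0=NH1 P1=NH1 P2=NH0
Op 5: best P0=NH1 P1=NH1 P2=-
Op 6: best P0=NH1 P1=NH2 P2=-
Op 7: best P0=NH0 P1=NH2 P2=-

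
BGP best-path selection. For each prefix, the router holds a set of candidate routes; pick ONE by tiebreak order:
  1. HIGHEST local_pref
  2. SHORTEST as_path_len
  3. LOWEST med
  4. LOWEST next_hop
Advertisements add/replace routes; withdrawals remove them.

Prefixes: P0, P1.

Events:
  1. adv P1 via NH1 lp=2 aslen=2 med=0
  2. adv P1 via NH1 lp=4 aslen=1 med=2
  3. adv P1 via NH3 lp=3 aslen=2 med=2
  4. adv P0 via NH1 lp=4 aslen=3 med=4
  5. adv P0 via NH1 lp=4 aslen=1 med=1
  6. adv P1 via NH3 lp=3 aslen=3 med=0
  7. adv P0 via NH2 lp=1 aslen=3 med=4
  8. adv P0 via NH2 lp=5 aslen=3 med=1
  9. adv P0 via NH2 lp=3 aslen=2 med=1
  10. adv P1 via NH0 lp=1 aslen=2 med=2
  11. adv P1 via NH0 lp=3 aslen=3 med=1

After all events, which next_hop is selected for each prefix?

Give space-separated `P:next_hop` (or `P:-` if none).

Op 1: best P0=- P1=NH1
Op 2: best P0=- P1=NH1
Op 3: best P0=- P1=NH1
Op 4: best P0=NH1 P1=NH1
Op 5: best P0=NH1 P1=NH1
Op 6: best P0=NH1 P1=NH1
Op 7: best P0=NH1 P1=NH1
Op 8: best P0=NH2 P1=NH1
Op 9: best P0=NH1 P1=NH1
Op 10: best P0=NH1 P1=NH1
Op 11: best P0=NH1 P1=NH1

Answer: P0:NH1 P1:NH1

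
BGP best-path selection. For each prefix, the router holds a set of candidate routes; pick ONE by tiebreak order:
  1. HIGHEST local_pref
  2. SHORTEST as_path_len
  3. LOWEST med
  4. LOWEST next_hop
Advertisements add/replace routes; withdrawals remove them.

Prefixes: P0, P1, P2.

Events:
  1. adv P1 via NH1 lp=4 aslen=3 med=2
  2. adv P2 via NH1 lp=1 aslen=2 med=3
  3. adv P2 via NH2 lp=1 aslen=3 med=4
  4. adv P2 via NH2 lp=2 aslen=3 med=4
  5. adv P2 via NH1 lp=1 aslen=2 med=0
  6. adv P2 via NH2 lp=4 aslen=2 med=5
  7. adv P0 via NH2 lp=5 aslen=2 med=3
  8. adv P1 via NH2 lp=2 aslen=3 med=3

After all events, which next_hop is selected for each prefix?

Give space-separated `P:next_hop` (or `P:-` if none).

Op 1: best P0=- P1=NH1 P2=-
Op 2: best P0=- P1=NH1 P2=NH1
Op 3: best P0=- P1=NH1 P2=NH1
Op 4: best P0=- P1=NH1 P2=NH2
Op 5: best P0=- P1=NH1 P2=NH2
Op 6: best P0=- P1=NH1 P2=NH2
Op 7: best P0=NH2 P1=NH1 P2=NH2
Op 8: best P0=NH2 P1=NH1 P2=NH2

Answer: P0:NH2 P1:NH1 P2:NH2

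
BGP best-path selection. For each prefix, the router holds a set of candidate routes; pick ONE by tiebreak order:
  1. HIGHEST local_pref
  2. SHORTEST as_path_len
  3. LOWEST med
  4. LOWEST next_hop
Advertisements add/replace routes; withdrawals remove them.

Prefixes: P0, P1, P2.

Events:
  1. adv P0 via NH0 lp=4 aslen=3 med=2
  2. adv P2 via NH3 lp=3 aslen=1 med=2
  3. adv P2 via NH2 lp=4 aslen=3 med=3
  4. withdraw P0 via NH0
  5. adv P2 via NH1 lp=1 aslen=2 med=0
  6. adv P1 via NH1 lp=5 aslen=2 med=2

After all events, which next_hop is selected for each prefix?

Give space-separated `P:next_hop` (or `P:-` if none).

Answer: P0:- P1:NH1 P2:NH2

Derivation:
Op 1: best P0=NH0 P1=- P2=-
Op 2: best P0=NH0 P1=- P2=NH3
Op 3: best P0=NH0 P1=- P2=NH2
Op 4: best P0=- P1=- P2=NH2
Op 5: best P0=- P1=- P2=NH2
Op 6: best P0=- P1=NH1 P2=NH2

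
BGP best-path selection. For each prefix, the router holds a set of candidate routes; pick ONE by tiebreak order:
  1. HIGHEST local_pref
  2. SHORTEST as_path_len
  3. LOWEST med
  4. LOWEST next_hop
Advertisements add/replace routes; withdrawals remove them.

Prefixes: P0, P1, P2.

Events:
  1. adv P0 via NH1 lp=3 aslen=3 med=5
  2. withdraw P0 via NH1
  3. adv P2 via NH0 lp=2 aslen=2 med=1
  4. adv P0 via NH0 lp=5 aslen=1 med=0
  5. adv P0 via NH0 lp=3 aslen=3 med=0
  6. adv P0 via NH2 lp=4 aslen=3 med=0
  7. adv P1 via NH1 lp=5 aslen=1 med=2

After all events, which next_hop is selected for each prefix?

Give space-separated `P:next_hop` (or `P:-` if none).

Answer: P0:NH2 P1:NH1 P2:NH0

Derivation:
Op 1: best P0=NH1 P1=- P2=-
Op 2: best P0=- P1=- P2=-
Op 3: best P0=- P1=- P2=NH0
Op 4: best P0=NH0 P1=- P2=NH0
Op 5: best P0=NH0 P1=- P2=NH0
Op 6: best P0=NH2 P1=- P2=NH0
Op 7: best P0=NH2 P1=NH1 P2=NH0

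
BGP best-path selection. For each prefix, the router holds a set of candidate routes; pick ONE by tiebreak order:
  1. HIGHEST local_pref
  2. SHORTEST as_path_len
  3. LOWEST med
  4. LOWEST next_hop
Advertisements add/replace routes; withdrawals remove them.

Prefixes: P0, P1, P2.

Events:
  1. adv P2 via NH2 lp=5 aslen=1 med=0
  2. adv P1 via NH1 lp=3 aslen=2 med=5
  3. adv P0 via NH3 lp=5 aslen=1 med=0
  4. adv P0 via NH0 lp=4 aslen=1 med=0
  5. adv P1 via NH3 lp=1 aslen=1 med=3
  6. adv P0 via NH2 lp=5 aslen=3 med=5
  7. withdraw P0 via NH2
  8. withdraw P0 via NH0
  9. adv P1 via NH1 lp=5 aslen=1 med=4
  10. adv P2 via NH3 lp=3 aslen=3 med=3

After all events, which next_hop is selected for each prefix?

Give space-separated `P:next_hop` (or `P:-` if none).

Answer: P0:NH3 P1:NH1 P2:NH2

Derivation:
Op 1: best P0=- P1=- P2=NH2
Op 2: best P0=- P1=NH1 P2=NH2
Op 3: best P0=NH3 P1=NH1 P2=NH2
Op 4: best P0=NH3 P1=NH1 P2=NH2
Op 5: best P0=NH3 P1=NH1 P2=NH2
Op 6: best P0=NH3 P1=NH1 P2=NH2
Op 7: best P0=NH3 P1=NH1 P2=NH2
Op 8: best P0=NH3 P1=NH1 P2=NH2
Op 9: best P0=NH3 P1=NH1 P2=NH2
Op 10: best P0=NH3 P1=NH1 P2=NH2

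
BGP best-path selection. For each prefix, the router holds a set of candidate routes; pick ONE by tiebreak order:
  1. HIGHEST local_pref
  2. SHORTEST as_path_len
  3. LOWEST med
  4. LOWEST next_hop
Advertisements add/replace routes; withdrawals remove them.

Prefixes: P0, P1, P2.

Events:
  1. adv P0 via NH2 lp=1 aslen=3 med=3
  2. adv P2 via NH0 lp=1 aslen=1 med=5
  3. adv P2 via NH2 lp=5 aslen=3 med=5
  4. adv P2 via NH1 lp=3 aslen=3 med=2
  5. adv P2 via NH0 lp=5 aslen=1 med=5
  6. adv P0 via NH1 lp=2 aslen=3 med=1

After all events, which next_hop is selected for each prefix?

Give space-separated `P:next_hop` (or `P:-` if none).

Answer: P0:NH1 P1:- P2:NH0

Derivation:
Op 1: best P0=NH2 P1=- P2=-
Op 2: best P0=NH2 P1=- P2=NH0
Op 3: best P0=NH2 P1=- P2=NH2
Op 4: best P0=NH2 P1=- P2=NH2
Op 5: best P0=NH2 P1=- P2=NH0
Op 6: best P0=NH1 P1=- P2=NH0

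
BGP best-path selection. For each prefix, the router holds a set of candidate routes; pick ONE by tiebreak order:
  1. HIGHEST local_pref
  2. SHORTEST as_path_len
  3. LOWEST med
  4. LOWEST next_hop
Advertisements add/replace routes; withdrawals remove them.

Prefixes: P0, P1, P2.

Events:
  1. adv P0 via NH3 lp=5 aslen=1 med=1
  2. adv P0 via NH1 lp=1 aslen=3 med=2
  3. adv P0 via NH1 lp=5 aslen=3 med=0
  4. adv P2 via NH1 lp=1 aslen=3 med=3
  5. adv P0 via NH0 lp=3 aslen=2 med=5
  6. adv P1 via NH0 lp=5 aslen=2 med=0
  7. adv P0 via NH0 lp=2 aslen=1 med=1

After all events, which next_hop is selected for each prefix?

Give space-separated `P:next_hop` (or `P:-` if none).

Answer: P0:NH3 P1:NH0 P2:NH1

Derivation:
Op 1: best P0=NH3 P1=- P2=-
Op 2: best P0=NH3 P1=- P2=-
Op 3: best P0=NH3 P1=- P2=-
Op 4: best P0=NH3 P1=- P2=NH1
Op 5: best P0=NH3 P1=- P2=NH1
Op 6: best P0=NH3 P1=NH0 P2=NH1
Op 7: best P0=NH3 P1=NH0 P2=NH1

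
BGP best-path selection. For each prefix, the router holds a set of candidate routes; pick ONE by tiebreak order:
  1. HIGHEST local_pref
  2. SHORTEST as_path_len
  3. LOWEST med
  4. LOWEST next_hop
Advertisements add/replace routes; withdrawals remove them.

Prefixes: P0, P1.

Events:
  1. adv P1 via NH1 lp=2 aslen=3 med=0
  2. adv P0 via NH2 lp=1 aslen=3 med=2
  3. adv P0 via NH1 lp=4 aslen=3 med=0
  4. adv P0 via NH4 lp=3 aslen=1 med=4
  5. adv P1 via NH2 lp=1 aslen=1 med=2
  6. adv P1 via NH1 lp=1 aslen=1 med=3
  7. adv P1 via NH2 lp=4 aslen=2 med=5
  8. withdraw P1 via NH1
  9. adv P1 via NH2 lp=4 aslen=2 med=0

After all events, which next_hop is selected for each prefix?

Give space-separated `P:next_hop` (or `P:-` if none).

Op 1: best P0=- P1=NH1
Op 2: best P0=NH2 P1=NH1
Op 3: best P0=NH1 P1=NH1
Op 4: best P0=NH1 P1=NH1
Op 5: best P0=NH1 P1=NH1
Op 6: best P0=NH1 P1=NH2
Op 7: best P0=NH1 P1=NH2
Op 8: best P0=NH1 P1=NH2
Op 9: best P0=NH1 P1=NH2

Answer: P0:NH1 P1:NH2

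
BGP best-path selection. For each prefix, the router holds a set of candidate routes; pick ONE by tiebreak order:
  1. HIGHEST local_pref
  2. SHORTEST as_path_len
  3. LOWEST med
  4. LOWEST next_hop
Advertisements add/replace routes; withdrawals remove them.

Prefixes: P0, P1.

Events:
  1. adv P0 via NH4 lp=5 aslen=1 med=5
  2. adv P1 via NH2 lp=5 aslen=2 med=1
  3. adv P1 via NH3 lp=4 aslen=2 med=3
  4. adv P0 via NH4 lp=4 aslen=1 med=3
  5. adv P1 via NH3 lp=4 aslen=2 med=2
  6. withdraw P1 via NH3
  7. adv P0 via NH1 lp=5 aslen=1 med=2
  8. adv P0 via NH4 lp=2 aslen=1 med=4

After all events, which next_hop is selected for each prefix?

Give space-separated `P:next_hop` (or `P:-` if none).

Op 1: best P0=NH4 P1=-
Op 2: best P0=NH4 P1=NH2
Op 3: best P0=NH4 P1=NH2
Op 4: best P0=NH4 P1=NH2
Op 5: best P0=NH4 P1=NH2
Op 6: best P0=NH4 P1=NH2
Op 7: best P0=NH1 P1=NH2
Op 8: best P0=NH1 P1=NH2

Answer: P0:NH1 P1:NH2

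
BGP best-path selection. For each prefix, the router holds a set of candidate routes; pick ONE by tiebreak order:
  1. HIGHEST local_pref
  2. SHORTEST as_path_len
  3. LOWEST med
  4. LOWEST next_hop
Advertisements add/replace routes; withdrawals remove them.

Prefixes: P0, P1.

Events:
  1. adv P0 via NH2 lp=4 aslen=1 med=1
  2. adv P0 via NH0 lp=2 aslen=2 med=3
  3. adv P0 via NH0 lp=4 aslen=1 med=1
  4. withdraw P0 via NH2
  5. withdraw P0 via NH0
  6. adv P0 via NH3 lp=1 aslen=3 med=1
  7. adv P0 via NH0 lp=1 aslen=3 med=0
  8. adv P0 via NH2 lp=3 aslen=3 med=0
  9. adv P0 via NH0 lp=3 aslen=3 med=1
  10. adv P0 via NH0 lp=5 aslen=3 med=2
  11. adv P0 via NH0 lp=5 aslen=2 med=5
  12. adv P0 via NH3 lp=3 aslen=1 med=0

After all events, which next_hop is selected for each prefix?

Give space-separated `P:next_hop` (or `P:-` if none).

Answer: P0:NH0 P1:-

Derivation:
Op 1: best P0=NH2 P1=-
Op 2: best P0=NH2 P1=-
Op 3: best P0=NH0 P1=-
Op 4: best P0=NH0 P1=-
Op 5: best P0=- P1=-
Op 6: best P0=NH3 P1=-
Op 7: best P0=NH0 P1=-
Op 8: best P0=NH2 P1=-
Op 9: best P0=NH2 P1=-
Op 10: best P0=NH0 P1=-
Op 11: best P0=NH0 P1=-
Op 12: best P0=NH0 P1=-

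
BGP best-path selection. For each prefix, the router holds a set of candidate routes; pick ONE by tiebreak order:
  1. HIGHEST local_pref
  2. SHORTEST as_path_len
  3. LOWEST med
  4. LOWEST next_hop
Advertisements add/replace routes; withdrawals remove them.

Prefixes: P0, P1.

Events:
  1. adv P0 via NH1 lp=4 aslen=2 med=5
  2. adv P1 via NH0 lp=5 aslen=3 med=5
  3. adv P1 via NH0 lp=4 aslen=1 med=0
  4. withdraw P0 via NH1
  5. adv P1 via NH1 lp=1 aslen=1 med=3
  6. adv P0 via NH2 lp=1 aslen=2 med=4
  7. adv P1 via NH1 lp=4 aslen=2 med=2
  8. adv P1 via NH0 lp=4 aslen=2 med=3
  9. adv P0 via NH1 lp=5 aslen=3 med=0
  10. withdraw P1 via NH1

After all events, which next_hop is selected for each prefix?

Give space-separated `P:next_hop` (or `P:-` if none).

Op 1: best P0=NH1 P1=-
Op 2: best P0=NH1 P1=NH0
Op 3: best P0=NH1 P1=NH0
Op 4: best P0=- P1=NH0
Op 5: best P0=- P1=NH0
Op 6: best P0=NH2 P1=NH0
Op 7: best P0=NH2 P1=NH0
Op 8: best P0=NH2 P1=NH1
Op 9: best P0=NH1 P1=NH1
Op 10: best P0=NH1 P1=NH0

Answer: P0:NH1 P1:NH0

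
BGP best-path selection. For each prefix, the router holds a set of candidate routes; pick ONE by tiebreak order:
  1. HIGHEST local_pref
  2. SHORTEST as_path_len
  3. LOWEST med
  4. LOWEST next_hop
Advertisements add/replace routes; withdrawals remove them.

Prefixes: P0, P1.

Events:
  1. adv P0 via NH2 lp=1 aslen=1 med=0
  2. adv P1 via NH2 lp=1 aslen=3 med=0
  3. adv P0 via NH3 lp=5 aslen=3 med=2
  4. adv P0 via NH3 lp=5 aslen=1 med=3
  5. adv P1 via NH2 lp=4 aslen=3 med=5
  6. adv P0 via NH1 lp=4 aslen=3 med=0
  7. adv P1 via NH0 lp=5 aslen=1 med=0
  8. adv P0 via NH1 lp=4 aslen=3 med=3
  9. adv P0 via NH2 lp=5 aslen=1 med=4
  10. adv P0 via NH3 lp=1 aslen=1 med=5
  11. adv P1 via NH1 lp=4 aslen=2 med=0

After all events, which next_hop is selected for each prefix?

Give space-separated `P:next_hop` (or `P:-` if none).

Op 1: best P0=NH2 P1=-
Op 2: best P0=NH2 P1=NH2
Op 3: best P0=NH3 P1=NH2
Op 4: best P0=NH3 P1=NH2
Op 5: best P0=NH3 P1=NH2
Op 6: best P0=NH3 P1=NH2
Op 7: best P0=NH3 P1=NH0
Op 8: best P0=NH3 P1=NH0
Op 9: best P0=NH3 P1=NH0
Op 10: best P0=NH2 P1=NH0
Op 11: best P0=NH2 P1=NH0

Answer: P0:NH2 P1:NH0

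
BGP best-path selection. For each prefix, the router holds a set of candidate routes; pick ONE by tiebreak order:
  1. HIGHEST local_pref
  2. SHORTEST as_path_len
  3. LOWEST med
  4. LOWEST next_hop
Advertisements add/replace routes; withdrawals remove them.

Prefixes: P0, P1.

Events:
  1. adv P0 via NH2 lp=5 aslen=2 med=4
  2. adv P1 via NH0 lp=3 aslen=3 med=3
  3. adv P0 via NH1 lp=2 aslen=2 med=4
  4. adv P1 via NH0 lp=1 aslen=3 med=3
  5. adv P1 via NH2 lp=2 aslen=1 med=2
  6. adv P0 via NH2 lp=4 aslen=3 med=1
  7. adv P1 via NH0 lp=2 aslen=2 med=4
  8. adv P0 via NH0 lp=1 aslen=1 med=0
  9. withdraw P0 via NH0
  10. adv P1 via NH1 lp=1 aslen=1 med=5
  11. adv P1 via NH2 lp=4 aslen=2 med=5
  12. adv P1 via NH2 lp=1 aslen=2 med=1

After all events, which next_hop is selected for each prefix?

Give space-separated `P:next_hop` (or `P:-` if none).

Answer: P0:NH2 P1:NH0

Derivation:
Op 1: best P0=NH2 P1=-
Op 2: best P0=NH2 P1=NH0
Op 3: best P0=NH2 P1=NH0
Op 4: best P0=NH2 P1=NH0
Op 5: best P0=NH2 P1=NH2
Op 6: best P0=NH2 P1=NH2
Op 7: best P0=NH2 P1=NH2
Op 8: best P0=NH2 P1=NH2
Op 9: best P0=NH2 P1=NH2
Op 10: best P0=NH2 P1=NH2
Op 11: best P0=NH2 P1=NH2
Op 12: best P0=NH2 P1=NH0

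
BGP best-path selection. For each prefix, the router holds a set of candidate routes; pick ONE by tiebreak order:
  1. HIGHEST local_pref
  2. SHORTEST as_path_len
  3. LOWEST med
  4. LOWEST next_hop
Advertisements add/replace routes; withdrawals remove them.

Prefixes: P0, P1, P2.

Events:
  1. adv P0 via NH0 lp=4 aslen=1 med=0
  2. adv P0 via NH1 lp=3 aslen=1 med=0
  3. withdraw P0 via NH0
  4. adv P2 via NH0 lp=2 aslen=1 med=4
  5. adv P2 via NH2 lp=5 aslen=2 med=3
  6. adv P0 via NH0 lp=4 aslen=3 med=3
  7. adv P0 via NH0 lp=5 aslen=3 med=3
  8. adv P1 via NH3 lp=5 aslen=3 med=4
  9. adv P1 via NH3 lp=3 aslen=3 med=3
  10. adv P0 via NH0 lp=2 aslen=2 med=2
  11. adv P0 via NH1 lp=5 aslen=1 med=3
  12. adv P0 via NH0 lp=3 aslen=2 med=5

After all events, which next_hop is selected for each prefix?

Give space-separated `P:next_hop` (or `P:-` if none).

Op 1: best P0=NH0 P1=- P2=-
Op 2: best P0=NH0 P1=- P2=-
Op 3: best P0=NH1 P1=- P2=-
Op 4: best P0=NH1 P1=- P2=NH0
Op 5: best P0=NH1 P1=- P2=NH2
Op 6: best P0=NH0 P1=- P2=NH2
Op 7: best P0=NH0 P1=- P2=NH2
Op 8: best P0=NH0 P1=NH3 P2=NH2
Op 9: best P0=NH0 P1=NH3 P2=NH2
Op 10: best P0=NH1 P1=NH3 P2=NH2
Op 11: best P0=NH1 P1=NH3 P2=NH2
Op 12: best P0=NH1 P1=NH3 P2=NH2

Answer: P0:NH1 P1:NH3 P2:NH2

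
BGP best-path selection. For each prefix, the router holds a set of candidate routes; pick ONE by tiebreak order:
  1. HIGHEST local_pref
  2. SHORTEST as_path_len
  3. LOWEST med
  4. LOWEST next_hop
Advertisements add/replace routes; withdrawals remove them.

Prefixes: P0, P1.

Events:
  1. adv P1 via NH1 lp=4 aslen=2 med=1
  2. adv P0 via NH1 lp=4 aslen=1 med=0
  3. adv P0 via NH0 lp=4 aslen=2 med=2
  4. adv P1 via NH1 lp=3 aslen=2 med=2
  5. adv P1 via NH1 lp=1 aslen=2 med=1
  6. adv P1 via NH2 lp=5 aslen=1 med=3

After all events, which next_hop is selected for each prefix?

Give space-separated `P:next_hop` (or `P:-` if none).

Answer: P0:NH1 P1:NH2

Derivation:
Op 1: best P0=- P1=NH1
Op 2: best P0=NH1 P1=NH1
Op 3: best P0=NH1 P1=NH1
Op 4: best P0=NH1 P1=NH1
Op 5: best P0=NH1 P1=NH1
Op 6: best P0=NH1 P1=NH2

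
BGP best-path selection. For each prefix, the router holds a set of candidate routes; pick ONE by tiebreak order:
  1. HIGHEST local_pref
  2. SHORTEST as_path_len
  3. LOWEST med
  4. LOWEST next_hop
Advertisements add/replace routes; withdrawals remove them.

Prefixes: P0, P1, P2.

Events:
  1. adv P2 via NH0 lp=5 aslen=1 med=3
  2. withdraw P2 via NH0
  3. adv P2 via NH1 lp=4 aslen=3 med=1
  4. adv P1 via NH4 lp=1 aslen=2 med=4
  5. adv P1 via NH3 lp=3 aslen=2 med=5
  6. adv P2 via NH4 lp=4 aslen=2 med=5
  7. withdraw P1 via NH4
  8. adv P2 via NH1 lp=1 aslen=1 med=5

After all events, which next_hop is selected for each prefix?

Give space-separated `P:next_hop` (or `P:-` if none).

Answer: P0:- P1:NH3 P2:NH4

Derivation:
Op 1: best P0=- P1=- P2=NH0
Op 2: best P0=- P1=- P2=-
Op 3: best P0=- P1=- P2=NH1
Op 4: best P0=- P1=NH4 P2=NH1
Op 5: best P0=- P1=NH3 P2=NH1
Op 6: best P0=- P1=NH3 P2=NH4
Op 7: best P0=- P1=NH3 P2=NH4
Op 8: best P0=- P1=NH3 P2=NH4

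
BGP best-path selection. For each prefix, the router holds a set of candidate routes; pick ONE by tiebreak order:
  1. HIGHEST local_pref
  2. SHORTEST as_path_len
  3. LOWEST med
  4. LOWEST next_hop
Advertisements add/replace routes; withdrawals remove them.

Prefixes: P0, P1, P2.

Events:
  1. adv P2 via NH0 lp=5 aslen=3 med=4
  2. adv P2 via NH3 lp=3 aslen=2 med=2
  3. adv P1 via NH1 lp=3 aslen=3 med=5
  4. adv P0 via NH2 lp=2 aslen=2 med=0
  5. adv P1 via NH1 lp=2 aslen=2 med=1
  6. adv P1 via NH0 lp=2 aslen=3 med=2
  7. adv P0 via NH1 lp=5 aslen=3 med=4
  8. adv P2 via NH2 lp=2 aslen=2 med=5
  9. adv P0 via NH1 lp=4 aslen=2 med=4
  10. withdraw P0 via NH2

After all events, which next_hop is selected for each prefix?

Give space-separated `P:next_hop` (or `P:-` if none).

Answer: P0:NH1 P1:NH1 P2:NH0

Derivation:
Op 1: best P0=- P1=- P2=NH0
Op 2: best P0=- P1=- P2=NH0
Op 3: best P0=- P1=NH1 P2=NH0
Op 4: best P0=NH2 P1=NH1 P2=NH0
Op 5: best P0=NH2 P1=NH1 P2=NH0
Op 6: best P0=NH2 P1=NH1 P2=NH0
Op 7: best P0=NH1 P1=NH1 P2=NH0
Op 8: best P0=NH1 P1=NH1 P2=NH0
Op 9: best P0=NH1 P1=NH1 P2=NH0
Op 10: best P0=NH1 P1=NH1 P2=NH0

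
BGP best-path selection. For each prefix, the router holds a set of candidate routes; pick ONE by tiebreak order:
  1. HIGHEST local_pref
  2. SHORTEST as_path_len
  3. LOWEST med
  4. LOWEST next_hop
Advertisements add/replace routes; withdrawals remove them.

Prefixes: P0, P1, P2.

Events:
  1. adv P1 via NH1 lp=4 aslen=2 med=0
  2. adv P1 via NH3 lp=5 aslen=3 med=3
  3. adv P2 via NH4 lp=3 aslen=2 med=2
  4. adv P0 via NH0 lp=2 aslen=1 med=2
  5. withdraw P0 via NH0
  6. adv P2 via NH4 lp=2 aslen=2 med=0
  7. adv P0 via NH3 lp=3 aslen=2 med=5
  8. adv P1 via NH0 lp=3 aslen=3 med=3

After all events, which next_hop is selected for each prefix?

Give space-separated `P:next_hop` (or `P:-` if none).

Op 1: best P0=- P1=NH1 P2=-
Op 2: best P0=- P1=NH3 P2=-
Op 3: best P0=- P1=NH3 P2=NH4
Op 4: best P0=NH0 P1=NH3 P2=NH4
Op 5: best P0=- P1=NH3 P2=NH4
Op 6: best P0=- P1=NH3 P2=NH4
Op 7: best P0=NH3 P1=NH3 P2=NH4
Op 8: best P0=NH3 P1=NH3 P2=NH4

Answer: P0:NH3 P1:NH3 P2:NH4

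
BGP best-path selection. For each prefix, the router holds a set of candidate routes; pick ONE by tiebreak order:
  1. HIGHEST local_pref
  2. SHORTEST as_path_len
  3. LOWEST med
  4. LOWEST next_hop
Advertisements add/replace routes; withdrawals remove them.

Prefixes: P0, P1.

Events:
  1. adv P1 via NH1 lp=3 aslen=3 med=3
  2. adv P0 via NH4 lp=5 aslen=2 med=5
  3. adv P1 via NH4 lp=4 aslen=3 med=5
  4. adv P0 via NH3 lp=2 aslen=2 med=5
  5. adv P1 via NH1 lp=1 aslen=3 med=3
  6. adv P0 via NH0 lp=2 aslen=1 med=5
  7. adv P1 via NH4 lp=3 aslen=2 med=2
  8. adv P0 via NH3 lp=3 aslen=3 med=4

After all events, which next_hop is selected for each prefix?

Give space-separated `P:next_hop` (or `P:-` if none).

Answer: P0:NH4 P1:NH4

Derivation:
Op 1: best P0=- P1=NH1
Op 2: best P0=NH4 P1=NH1
Op 3: best P0=NH4 P1=NH4
Op 4: best P0=NH4 P1=NH4
Op 5: best P0=NH4 P1=NH4
Op 6: best P0=NH4 P1=NH4
Op 7: best P0=NH4 P1=NH4
Op 8: best P0=NH4 P1=NH4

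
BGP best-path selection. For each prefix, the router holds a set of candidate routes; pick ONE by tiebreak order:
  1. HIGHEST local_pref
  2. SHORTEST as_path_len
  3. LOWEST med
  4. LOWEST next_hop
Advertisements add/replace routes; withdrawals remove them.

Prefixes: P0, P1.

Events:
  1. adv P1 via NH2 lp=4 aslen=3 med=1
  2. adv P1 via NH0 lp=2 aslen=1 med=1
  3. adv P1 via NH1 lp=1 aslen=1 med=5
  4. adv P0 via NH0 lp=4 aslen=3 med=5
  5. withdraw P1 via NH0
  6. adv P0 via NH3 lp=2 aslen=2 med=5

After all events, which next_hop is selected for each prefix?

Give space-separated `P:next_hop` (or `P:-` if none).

Op 1: best P0=- P1=NH2
Op 2: best P0=- P1=NH2
Op 3: best P0=- P1=NH2
Op 4: best P0=NH0 P1=NH2
Op 5: best P0=NH0 P1=NH2
Op 6: best P0=NH0 P1=NH2

Answer: P0:NH0 P1:NH2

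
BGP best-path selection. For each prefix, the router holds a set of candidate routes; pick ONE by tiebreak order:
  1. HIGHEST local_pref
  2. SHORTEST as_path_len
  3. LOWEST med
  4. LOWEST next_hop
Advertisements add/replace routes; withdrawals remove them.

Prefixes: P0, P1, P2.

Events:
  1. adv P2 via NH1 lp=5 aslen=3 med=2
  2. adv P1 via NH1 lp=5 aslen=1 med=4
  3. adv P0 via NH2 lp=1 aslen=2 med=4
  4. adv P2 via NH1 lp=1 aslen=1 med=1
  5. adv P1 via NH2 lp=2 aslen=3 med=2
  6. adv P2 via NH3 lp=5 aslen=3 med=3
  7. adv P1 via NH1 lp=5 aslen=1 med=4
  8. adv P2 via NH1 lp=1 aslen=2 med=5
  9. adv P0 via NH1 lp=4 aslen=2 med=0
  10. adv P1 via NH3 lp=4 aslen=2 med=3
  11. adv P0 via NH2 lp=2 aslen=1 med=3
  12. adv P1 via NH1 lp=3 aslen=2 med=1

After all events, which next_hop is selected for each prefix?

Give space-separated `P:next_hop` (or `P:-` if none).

Op 1: best P0=- P1=- P2=NH1
Op 2: best P0=- P1=NH1 P2=NH1
Op 3: best P0=NH2 P1=NH1 P2=NH1
Op 4: best P0=NH2 P1=NH1 P2=NH1
Op 5: best P0=NH2 P1=NH1 P2=NH1
Op 6: best P0=NH2 P1=NH1 P2=NH3
Op 7: best P0=NH2 P1=NH1 P2=NH3
Op 8: best P0=NH2 P1=NH1 P2=NH3
Op 9: best P0=NH1 P1=NH1 P2=NH3
Op 10: best P0=NH1 P1=NH1 P2=NH3
Op 11: best P0=NH1 P1=NH1 P2=NH3
Op 12: best P0=NH1 P1=NH3 P2=NH3

Answer: P0:NH1 P1:NH3 P2:NH3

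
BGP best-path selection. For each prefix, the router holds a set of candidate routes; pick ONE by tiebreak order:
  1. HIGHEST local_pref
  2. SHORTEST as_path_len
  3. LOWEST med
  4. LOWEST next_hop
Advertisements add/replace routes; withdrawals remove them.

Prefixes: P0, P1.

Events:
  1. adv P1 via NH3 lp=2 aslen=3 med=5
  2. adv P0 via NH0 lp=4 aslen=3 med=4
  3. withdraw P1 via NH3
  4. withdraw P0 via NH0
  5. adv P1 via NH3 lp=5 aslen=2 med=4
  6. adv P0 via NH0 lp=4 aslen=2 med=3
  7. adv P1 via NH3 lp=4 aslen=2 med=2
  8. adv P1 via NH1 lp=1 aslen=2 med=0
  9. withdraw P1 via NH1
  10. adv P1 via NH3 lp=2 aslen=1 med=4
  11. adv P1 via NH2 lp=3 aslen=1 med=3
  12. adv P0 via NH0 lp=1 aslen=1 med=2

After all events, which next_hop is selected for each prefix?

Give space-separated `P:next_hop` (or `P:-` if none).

Op 1: best P0=- P1=NH3
Op 2: best P0=NH0 P1=NH3
Op 3: best P0=NH0 P1=-
Op 4: best P0=- P1=-
Op 5: best P0=- P1=NH3
Op 6: best P0=NH0 P1=NH3
Op 7: best P0=NH0 P1=NH3
Op 8: best P0=NH0 P1=NH3
Op 9: best P0=NH0 P1=NH3
Op 10: best P0=NH0 P1=NH3
Op 11: best P0=NH0 P1=NH2
Op 12: best P0=NH0 P1=NH2

Answer: P0:NH0 P1:NH2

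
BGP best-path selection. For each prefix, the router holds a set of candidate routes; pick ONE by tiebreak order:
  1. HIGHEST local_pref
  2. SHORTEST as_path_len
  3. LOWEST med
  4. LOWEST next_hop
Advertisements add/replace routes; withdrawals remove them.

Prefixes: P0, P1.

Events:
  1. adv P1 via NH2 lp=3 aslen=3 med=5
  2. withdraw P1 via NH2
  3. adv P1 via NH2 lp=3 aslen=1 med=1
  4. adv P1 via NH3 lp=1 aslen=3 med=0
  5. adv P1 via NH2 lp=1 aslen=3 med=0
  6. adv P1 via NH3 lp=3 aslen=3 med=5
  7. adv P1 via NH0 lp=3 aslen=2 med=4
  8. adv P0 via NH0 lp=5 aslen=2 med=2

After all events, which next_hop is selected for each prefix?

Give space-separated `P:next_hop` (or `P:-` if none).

Answer: P0:NH0 P1:NH0

Derivation:
Op 1: best P0=- P1=NH2
Op 2: best P0=- P1=-
Op 3: best P0=- P1=NH2
Op 4: best P0=- P1=NH2
Op 5: best P0=- P1=NH2
Op 6: best P0=- P1=NH3
Op 7: best P0=- P1=NH0
Op 8: best P0=NH0 P1=NH0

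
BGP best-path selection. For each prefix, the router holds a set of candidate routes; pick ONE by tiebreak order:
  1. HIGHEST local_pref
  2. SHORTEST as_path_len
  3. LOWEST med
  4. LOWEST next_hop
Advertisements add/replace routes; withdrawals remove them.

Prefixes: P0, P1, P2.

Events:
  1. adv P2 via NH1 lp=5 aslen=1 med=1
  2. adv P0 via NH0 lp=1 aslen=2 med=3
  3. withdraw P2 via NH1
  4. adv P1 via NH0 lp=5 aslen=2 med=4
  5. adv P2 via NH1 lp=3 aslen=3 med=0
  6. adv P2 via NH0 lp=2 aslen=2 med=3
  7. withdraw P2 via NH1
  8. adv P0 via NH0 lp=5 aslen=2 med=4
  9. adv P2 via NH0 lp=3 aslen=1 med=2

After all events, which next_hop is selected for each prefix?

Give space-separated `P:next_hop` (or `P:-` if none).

Op 1: best P0=- P1=- P2=NH1
Op 2: best P0=NH0 P1=- P2=NH1
Op 3: best P0=NH0 P1=- P2=-
Op 4: best P0=NH0 P1=NH0 P2=-
Op 5: best P0=NH0 P1=NH0 P2=NH1
Op 6: best P0=NH0 P1=NH0 P2=NH1
Op 7: best P0=NH0 P1=NH0 P2=NH0
Op 8: best P0=NH0 P1=NH0 P2=NH0
Op 9: best P0=NH0 P1=NH0 P2=NH0

Answer: P0:NH0 P1:NH0 P2:NH0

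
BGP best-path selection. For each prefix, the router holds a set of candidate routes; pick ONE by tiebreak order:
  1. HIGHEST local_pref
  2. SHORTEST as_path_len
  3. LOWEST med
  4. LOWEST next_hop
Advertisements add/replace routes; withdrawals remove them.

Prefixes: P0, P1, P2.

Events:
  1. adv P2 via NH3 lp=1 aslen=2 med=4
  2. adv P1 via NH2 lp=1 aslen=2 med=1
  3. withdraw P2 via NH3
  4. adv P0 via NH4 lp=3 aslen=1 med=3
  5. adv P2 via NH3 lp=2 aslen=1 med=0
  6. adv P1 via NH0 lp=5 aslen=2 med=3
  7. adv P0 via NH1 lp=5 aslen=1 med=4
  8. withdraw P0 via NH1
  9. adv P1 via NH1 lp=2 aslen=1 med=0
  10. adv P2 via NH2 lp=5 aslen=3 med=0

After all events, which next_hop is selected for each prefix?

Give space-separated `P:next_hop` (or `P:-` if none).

Answer: P0:NH4 P1:NH0 P2:NH2

Derivation:
Op 1: best P0=- P1=- P2=NH3
Op 2: best P0=- P1=NH2 P2=NH3
Op 3: best P0=- P1=NH2 P2=-
Op 4: best P0=NH4 P1=NH2 P2=-
Op 5: best P0=NH4 P1=NH2 P2=NH3
Op 6: best P0=NH4 P1=NH0 P2=NH3
Op 7: best P0=NH1 P1=NH0 P2=NH3
Op 8: best P0=NH4 P1=NH0 P2=NH3
Op 9: best P0=NH4 P1=NH0 P2=NH3
Op 10: best P0=NH4 P1=NH0 P2=NH2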